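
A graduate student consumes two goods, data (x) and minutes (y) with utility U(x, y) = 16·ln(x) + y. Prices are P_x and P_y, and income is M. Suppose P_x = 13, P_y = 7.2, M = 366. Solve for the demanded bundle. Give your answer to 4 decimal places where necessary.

MU_x = 16/x, MU_y = 1. Tangency: 16/x = P_x/P_y.
So x*(P_x,P_y) = 16·P_y/P_x, independent of income; and y* = (M − 16·P_y)/P_y.
At the given prices: x* = 16·7.2/13 = 8.8615, and y* = 34.8333.

x* = 8.8615, y* = 34.8333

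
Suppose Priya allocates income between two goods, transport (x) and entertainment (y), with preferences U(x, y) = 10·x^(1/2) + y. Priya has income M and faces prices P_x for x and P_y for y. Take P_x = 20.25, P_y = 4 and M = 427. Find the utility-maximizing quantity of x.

x* = 0.9755

MU_x = 5/√x, MU_y = 1. Tangency: 5/√x = P_x/P_y.
Thus x* = (5·P_y/P_x)² — independent of M — with the rest of income spent on y.
Plugging in: x* = (5·4/20.25)² = 0.9755.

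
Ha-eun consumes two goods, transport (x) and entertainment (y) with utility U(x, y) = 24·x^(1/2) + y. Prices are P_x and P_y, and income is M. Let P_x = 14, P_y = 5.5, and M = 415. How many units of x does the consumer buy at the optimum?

x* = 22.2245

Set MRS = P_x/P_y: 12·x^(−1/2) = P_x/P_y.
Thus x* = (12·P_y/P_x)² — independent of M — with the rest of income spent on y.
Plugging in: x* = (12·5.5/14)² = 22.2245.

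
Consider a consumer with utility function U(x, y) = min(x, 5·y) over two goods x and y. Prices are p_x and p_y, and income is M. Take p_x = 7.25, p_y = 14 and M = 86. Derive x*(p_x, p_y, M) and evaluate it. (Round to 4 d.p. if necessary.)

x* = 8.5572

With perfect complements, no substitution: consume in ratio x:y = 5:1.
Budget: p_x·x + p_y·(1/5)·x = M, so (5·p_x + p_y)·x = 5·M.
Demand: x*(p_x,p_y,M) = 5·M/(5·p_x + p_y), y* = M/(5·p_x + p_y).
Here 5·7.25 + 14 = 50.25, giving x* = 8.5572.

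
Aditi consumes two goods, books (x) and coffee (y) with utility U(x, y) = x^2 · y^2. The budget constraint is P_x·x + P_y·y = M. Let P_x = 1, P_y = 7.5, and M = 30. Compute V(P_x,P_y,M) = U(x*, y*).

Tangency: MRS = y/x = P_x/P_y.
Rearranging, P_y·y = P_x·x. Substituting into the budget gives P_x·x·(1 + 1) = M.
Demand: x*(P_x,P_y,M) = 0.5·M/P_x and y* = 0.5·M/P_y.
At P_x=1, P_y=7.5, M=30: x* = 0.5·30/1 = 15, y* = 2.
Utility at the optimum: U(15, 2) = 900.

V = 900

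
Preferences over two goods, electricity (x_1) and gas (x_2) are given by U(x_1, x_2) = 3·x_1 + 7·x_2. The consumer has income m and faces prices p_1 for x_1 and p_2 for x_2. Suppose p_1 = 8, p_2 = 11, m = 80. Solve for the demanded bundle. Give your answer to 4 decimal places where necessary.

Perfect substitutes: compare marginal utility per dollar. 3/p_1 vs 7/p_2 → 0.375 vs 0.6364.
x_2 gives more utility per dollar, so spend all income on x_2: x_2* = m/p_2, x_1* = 0.
Numerically: x_1* = 0, x_2* = 7.2727.

x_1* = 0, x_2* = 7.2727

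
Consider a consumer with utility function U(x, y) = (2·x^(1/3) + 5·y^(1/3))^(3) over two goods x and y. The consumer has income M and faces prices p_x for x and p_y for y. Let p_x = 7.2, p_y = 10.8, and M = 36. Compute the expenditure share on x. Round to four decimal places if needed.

share on x = 0.2365

MU_x ∝ 2·x^(-2/3), MU_y ∝ 5·y^(-2/3), so MRS = (2/5)·(y/x)^(2/3) = p_x/p_y.
Hence y/x = ((5/2)·p_x/p_y)^(1/(2/3)), i.e. raised to the 1.5 power.
With the ratio pinned down, the budget gives x* = M/(p_x + p_y·(y/x)) and y* = (y/x)·x*.
Numerically y/x = 2.151657, so x* = 36/(7.2 + 10.8·2.151657) = 1.1827 and y* = 2.151657·1.1827 = 2.5448.
Expenditure on x: 7.2·1.1827 = 8.5157; share = 0.2365.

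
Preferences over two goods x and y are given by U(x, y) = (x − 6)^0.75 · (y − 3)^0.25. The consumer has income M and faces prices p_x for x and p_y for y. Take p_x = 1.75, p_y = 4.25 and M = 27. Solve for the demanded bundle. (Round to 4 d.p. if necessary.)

This is Cobb-Douglas in (x−6, y−3): tangency gives 0.75·p_y·(y−3) = 0.25·p_x·(x−6).
After buying the subsistence bundle (6, 3), a share 0.75 of the remaining income goes to x: x* = 6 + 0.75·(M − 6p_x − 3p_y)/p_x.
Discretionary income = 27 − 6·1.75 − 3·4.25 = 3.75; x* = 6 + 0.75·3.75/1.75 = 7.6071; y* = 3 + 0.25·3.75/4.25 = 3.2206.

x* = 7.6071, y* = 3.2206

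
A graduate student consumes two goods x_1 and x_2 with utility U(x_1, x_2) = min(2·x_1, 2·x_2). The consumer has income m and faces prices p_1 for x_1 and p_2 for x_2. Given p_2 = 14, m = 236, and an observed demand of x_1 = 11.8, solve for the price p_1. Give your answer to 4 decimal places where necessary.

With perfect complements, no substitution: consume in ratio x_1:x_2 = 2:2.
Budget: p_1·x_1 + p_2·x_1 = m, so (2·p_1 + 2·p_2)·x_1 = 2·m.
Demand: x_1*(p_1,p_2,m) = 2·m/(2·p_1 + 2·p_2), x_2* = 2·m/(2·p_1 + 2·p_2).
Set x_1* = 11.8 in the demand function and solve for p_1: p_1 = 6.

p_1 = 6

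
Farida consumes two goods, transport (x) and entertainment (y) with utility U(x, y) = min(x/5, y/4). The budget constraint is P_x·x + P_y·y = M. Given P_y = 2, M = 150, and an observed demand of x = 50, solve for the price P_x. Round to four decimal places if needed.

P_x = 1.4

Leontief preferences: the optimum is at the kink where x/5 = y/4, i.e. y = (4/5)·x.
Budget: P_x·x + P_y·(4/5)·x = M, so (5·P_x + 4·P_y)·x = 5·M.
Demand: x*(P_x,P_y,M) = 5·M/(5·P_x + 4·P_y), y* = 4·M/(5·P_x + 4·P_y).
Set x* = 50 in the demand function and solve for P_x: P_x = 1.4.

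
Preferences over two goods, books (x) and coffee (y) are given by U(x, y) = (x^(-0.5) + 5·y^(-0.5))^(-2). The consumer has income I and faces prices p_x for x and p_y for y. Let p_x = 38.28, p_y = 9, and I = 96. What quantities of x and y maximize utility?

x* = 0.8942, y* = 6.8635

Numerically y/x = 7.675964, so x* = 96/(38.28 + 9·7.675964) = 0.8942 and y* = 7.675964·0.8942 = 6.8635.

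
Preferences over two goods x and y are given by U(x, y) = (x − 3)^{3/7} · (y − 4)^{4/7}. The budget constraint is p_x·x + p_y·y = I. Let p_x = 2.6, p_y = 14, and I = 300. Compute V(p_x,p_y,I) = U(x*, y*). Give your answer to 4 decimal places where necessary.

V = 17.5356

This is Cobb-Douglas in (x−3, y−4): tangency gives 3/7·p_y·(y−4) = 4/7·p_x·(x−3).
After buying the subsistence bundle (3, 4), a share 3/7 of the remaining income goes to x: x* = 3 + 3/7·(I − 3p_x − 4p_y)/p_x.
Discretionary income = 300 − 3·2.6 − 4·14 = 236.2; x* = 3 + 3/7·236.2/2.6 = 41.9341; y* = 4 + 4/7·236.2/14 = 13.6408.
Utility at the optimum: U(41.9341, 13.6408) = 17.5356.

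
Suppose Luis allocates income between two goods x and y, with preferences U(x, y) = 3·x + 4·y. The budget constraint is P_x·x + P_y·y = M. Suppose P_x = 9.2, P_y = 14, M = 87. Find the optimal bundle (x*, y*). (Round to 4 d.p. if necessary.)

x* = 9.4565, y* = 0

Perfect substitutes: compare marginal utility per dollar. 3/P_x vs 4/P_y → 0.3261 vs 0.2857.
x gives more utility per dollar, so spend all income on x: x* = M/P_x, y* = 0.
Numerically: x* = 9.4565, y* = 0.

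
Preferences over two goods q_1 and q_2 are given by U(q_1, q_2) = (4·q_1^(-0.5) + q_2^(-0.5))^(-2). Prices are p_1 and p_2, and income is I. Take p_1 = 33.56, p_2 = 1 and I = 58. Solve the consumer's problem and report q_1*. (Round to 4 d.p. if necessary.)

q_1* = 1.5389

From the CES first-order condition, 4·(q_2/q_1)^(1.5) = p_1/p_2.
Solve for the ratio: q_2/q_1 = [(1/4)·p_1/p_2]^(2/3).
With the ratio pinned down, the budget gives q_1* = I/(p_1 + p_2·(q_2/q_1)) and q_2* = (q_2/q_1)·q_1*.
Numerically q_2/q_1 = 4.128966, so q_1* = 58/(33.56 + 1·4.128966) = 1.5389.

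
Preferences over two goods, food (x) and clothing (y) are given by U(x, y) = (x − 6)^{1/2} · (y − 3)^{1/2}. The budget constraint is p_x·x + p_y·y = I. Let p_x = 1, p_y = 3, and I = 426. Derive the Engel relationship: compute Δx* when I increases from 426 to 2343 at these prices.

Δx* = 958.5

This is Cobb-Douglas in (x−6, y−3): tangency gives 0.5·p_y·(y−3) = 0.5·p_x·(x−6).
Substituting into the budget: x* = 6 + 0.5·(I − 6·p_x − 3·p_y)/p_x, and y* = 3 + 0.5·(…)/p_y.
Discretionary income = 426 − 6·1 − 3·3 = 411; x* = 6 + 0.5·411/1 = 211.5.
At I' = 2343: x* = 1170. Change: 1170 − 211.5 = 958.5.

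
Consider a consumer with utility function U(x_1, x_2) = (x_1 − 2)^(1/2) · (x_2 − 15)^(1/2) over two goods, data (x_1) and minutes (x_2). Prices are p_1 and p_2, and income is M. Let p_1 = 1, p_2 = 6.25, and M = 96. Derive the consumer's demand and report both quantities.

x_1* = 2.125, x_2* = 15.02

This is Cobb-Douglas in (x_1−2, x_2−15): tangency gives 0.5·p_2·(x_2−15) = 0.5·p_1·(x_1−2).
After buying the subsistence bundle (2, 15), a share 0.5 of the remaining income goes to x_1: x_1* = 2 + 0.5·(M − 2p_1 − 15p_2)/p_1.
Discretionary income = 96 − 2·1 − 15·6.25 = 0.25; x_1* = 2 + 0.5·0.25/1 = 2.125; x_2* = 15 + 0.5·0.25/6.25 = 15.02.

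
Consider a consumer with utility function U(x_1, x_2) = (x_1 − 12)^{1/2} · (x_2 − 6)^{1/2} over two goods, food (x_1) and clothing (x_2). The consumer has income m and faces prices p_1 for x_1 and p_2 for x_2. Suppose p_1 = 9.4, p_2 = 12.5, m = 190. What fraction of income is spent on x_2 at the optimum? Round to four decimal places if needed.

Discretionary income = 190 − 12·9.4 − 6·12.5 = 2.2; x_1* = 12 + 0.5·2.2/9.4 = 12.117; x_2* = 6 + 0.5·2.2/12.5 = 6.088.
Expenditure on x_2: 12.5·6.088 = 76.1; share = 0.4005.

share on x_2 = 0.4005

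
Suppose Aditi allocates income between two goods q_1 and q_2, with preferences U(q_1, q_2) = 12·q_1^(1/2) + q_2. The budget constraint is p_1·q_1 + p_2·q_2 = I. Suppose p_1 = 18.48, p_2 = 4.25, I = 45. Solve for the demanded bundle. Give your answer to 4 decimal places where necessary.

MU_q_1 = 6/√q_1, MU_q_2 = 1. Tangency: 6/√q_1 = p_1/p_2.
Thus q_1* = (6·p_2/p_1)² — independent of I — with the rest of income spent on q_2.
Plugging in: q_1* = (6·4.25/18.48)² = 1.904, q_2* = 2.309.

q_1* = 1.904, q_2* = 2.309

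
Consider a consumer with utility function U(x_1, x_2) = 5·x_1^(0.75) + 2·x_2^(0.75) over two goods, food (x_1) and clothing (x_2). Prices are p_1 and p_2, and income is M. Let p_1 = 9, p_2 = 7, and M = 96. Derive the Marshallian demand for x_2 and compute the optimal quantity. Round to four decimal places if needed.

x_2* = 0.7077

MU_x_1 ∝ 5·x_1^(-0.25), MU_x_2 ∝ 2·x_2^(-0.25), so MRS = (5/2)·(x_2/x_1)^(0.25) = p_1/p_2.
Solve for the ratio: x_2/x_1 = [(2/5)·p_1/p_2]^(4).
With the ratio pinned down, the budget gives x_1* = M/(p_1 + p_2·(x_2/x_1)) and x_2* = (x_2/x_1)·x_1*.
Numerically x_2/x_1 = 0.069955, so x_1* = 96/(9 + 7·0.069955) = 10.1162 and x_2* = 0.069955·10.1162 = 0.7077.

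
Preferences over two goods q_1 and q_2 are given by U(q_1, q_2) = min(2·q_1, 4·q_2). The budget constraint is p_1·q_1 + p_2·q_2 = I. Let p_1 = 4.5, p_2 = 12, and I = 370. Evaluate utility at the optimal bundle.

Leontief preferences: the optimum is at the kink where q_1/4 = q_2/2, i.e. q_2 = (1/2)·q_1.
Budget: p_1·q_1 + p_2·(1/2)·q_1 = I, so (4·p_1 + 2·p_2)·q_1 = 4·I.
Demand: q_1*(p_1,p_2,I) = 4·I/(4·p_1 + 2·p_2), q_2* = 2·I/(4·p_1 + 2·p_2).
Here 4·4.5 + 2·12 = 42, giving q_1* = 35.2381 and q_2* = 17.619.
Utility at the optimum: U(35.2381, 17.619) = 70.4762.

V = 70.4762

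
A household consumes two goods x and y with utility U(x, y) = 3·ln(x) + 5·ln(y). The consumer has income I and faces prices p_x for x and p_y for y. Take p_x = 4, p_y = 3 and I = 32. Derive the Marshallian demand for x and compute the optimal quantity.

Tangency: MRS = (3/5)·y/x = p_x/p_y.
Rearranging, p_y·y = (5/3)·p_x·x. Substituting into the budget gives p_x·x·(1 + (5/3)) = I.
Demand: x*(p_x,p_y,I) = 0.375·I/p_x and y* = 0.625·I/p_y.
At p_x=4, p_y=3, I=32: x* = 0.375·32/4 = 3.

x* = 3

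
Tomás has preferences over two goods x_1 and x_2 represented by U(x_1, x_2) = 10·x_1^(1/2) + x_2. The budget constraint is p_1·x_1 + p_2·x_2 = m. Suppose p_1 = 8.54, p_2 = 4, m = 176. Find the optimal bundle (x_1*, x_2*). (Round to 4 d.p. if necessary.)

x_1* = 5.4846, x_2* = 32.2904

Utility is quasi-linear in x_2; the FOC for x_1 is 5/√x_1 = p_1/p_2.
Thus x_1* = (5·p_2/p_1)² — independent of m — with the rest of income spent on x_2.
Plugging in: x_1* = (5·4/8.54)² = 5.4846, x_2* = 32.2904.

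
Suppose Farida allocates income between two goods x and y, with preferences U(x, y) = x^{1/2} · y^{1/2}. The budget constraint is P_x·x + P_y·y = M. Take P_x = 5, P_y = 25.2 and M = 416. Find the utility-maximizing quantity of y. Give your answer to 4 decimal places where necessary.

y* = 8.254

MU_x/MU_y = (0.5·y)/(0.5·x); tangency sets this equal to P_x/P_y.
So 0.5·P_y·y = 0.5·P_x·x; combined with the budget, a share 0.5 of income goes to x.
Demand: x*(P_x,P_y,M) = 0.5·M/P_x and y* = 0.5·M/P_y.
At P_x=5, P_y=25.2, M=416: y* = 0.5·416/25.2 = 8.254.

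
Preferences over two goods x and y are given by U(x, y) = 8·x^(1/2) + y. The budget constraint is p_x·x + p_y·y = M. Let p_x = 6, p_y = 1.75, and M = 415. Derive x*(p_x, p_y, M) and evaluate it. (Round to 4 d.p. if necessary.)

x* = 1.3611

Plugging in: x* = (4·1.75/6)² = 1.3611.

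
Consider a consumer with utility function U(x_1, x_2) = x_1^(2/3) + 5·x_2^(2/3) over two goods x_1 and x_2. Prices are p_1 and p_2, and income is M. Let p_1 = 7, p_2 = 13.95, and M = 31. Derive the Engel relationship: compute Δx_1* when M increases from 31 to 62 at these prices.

Δx_1* = 0.1364

MRS = MU_x_1/MU_x_2 = (1/5)·(x_2/x_1)^(1/3). Set equal to p_1/p_2.
Solve for the ratio: x_2/x_1 = [5·p_1/p_2]^(3).
Substitute x_2 = (x_2/x_1)·x_1 into the budget: x_1* = M/(p_1 + p_2·(x_2/x_1)).
Numerically x_2/x_1 = 15.793614, so x_1* = 31/(7 + 13.95·15.793614) = 0.1364.
At M' = 62: x_1* = 0.2727. Change: 0.2727 − 0.1364 = 0.1364.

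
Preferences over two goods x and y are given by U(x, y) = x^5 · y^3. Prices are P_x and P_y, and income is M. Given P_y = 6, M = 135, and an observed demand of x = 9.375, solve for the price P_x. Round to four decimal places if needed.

MU_x/MU_y = (5·y)/(3·x); tangency sets this equal to P_x/P_y.
Rearranging, P_y·y = (3/5)·P_x·x. Substituting into the budget gives P_x·x·(1 + (3/5)) = M.
Demand: x*(P_x,P_y,M) = 0.625·M/P_x and y* = 0.375·M/P_y.
Set x* = 9.375 in the demand function and solve for P_x: P_x = 9.

P_x = 9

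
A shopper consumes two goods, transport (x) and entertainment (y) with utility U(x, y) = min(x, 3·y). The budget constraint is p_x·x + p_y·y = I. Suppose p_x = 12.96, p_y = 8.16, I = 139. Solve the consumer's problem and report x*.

With perfect complements, no substitution: consume in ratio x:y = 3:1.
Budget: p_x·x + p_y·(1/3)·x = I, so (3·p_x + p_y)·x = 3·I.
Demand: x*(p_x,p_y,I) = 3·I/(3·p_x + p_y), y* = I/(3·p_x + p_y).
Here 3·12.96 + 8.16 = 47.04, giving x* = 8.8648.

x* = 8.8648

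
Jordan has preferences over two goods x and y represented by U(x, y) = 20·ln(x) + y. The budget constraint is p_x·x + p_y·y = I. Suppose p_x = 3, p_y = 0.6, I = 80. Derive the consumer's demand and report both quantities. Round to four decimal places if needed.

x* = 4, y* = 113.3333

Set MRS = p_x/p_y: (20/x)/1 = p_x/p_y.
So x*(p_x,p_y) = 20·p_y/p_x, independent of income; and y* = (I − 20·p_y)/p_y.
At the given prices: x* = 20·0.6/3 = 4, and y* = 113.3333.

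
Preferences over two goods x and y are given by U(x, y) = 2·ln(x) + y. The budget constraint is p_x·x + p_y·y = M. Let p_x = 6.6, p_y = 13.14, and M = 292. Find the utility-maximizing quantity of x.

Set MRS = p_x/p_y: (2/x)/1 = p_x/p_y.
So x*(p_x,p_y) = 2·p_y/p_x, independent of income; and y* = (M − 2·p_y)/p_y.
At the given prices: x* = 2·13.14/6.6 = 3.9818.

x* = 3.9818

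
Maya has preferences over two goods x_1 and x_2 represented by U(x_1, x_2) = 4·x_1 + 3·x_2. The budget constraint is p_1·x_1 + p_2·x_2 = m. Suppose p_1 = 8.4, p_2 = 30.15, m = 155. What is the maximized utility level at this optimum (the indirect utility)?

x_1 gives more utility per dollar, so spend all income on x_1: x_1* = m/p_1, x_2* = 0.
Numerically: x_1* = 18.4524, x_2* = 0.
Utility at the optimum: U(18.4524, 0) = 73.8095.

V = 73.8095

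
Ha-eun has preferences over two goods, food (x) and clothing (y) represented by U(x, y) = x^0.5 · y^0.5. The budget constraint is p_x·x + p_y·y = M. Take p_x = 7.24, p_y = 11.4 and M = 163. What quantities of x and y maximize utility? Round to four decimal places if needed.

MU_x/MU_y = (0.5·y)/(0.5·x); tangency sets this equal to p_x/p_y.
Rearranging, p_y·y = p_x·x. Substituting into the budget gives p_x·x·(1 + 1) = M.
Demand: x*(p_x,p_y,M) = 0.5·M/p_x and y* = 0.5·M/p_y.
At p_x=7.24, p_y=11.4, M=163: x* = 0.5·163/7.24 = 11.2569, y* = 7.1491.

x* = 11.2569, y* = 7.1491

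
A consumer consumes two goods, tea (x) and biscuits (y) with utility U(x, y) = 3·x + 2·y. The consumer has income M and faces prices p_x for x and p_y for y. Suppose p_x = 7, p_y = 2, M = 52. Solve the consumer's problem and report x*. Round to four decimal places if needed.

Linear utility — the consumer picks whichever good has higher MU/price: 3/7 = 0.4286 vs 2/2 = 1.
y gives more utility per dollar, so spend all income on y: y* = M/p_y, x* = 0.
Numerically: x* = 0, y* = 26.

x* = 0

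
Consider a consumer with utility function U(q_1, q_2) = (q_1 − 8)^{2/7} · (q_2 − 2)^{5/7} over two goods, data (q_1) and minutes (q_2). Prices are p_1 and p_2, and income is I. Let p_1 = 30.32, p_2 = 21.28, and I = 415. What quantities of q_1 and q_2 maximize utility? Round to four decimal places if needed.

This is Cobb-Douglas in (q_1−8, q_2−2): tangency gives 2/7·p_2·(q_2−2) = 5/7·p_1·(q_1−8).
Substituting into the budget: q_1* = 8 + 2/7·(I − 8·p_1 − 2·p_2)/p_1, and q_2* = 2 + 5/7·(…)/p_2.
Discretionary income = 415 − 8·30.32 − 2·21.28 = 129.88; q_1* = 8 + 2/7·129.88/30.32 = 9.2239; q_2* = 2 + 5/7·129.88/21.28 = 6.3596.

q_1* = 9.2239, q_2* = 6.3596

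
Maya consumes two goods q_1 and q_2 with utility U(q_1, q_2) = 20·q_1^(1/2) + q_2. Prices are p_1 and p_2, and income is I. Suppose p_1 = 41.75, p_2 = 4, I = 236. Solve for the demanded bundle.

q_1* = 0.9179, q_2* = 49.4192

MU_q_1 = 10/√q_1, MU_q_2 = 1. Tangency: 10/√q_1 = p_1/p_2.
Solve: √q_1 = 10·p_2/p_1, so q_1*(p_1,p_2) = (10·p_2/p_1)², and q_2* = (I − p_1·q_1*)/p_2.
Plugging in: q_1* = (10·4/41.75)² = 0.9179, q_2* = 49.4192.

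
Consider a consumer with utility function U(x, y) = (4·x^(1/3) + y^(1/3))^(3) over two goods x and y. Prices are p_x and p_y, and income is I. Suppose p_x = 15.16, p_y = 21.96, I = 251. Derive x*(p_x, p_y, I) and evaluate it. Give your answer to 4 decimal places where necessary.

MU_x ∝ 4·x^(-2/3), MU_y ∝ y^(-2/3), so MRS = 4·(y/x)^(2/3) = p_x/p_y.
Hence y/x = ((1/4)·p_x/p_y)^(1/(2/3)), i.e. raised to the 1.5 power.
With the ratio pinned down, the budget gives x* = I/(p_x + p_y·(y/x)) and y* = (y/x)·x*.
Numerically y/x = 0.071699, so x* = 251/(15.16 + 21.96·0.071699) = 14.999.

x* = 14.999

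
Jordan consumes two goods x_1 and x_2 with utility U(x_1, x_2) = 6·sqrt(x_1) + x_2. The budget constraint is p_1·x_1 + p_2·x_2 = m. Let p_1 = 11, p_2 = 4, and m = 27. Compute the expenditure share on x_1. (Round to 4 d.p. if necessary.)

share on x_1 = 0.4848

MU_x_1 = 3/√x_1, MU_x_2 = 1. Tangency: 3/√x_1 = p_1/p_2.
Thus x_1* = (3·p_2/p_1)² — independent of m — with the rest of income spent on x_2.
Plugging in: x_1* = (3·4/11)² = 1.1901, x_2* = 3.4773.
Expenditure on x_1: 11·1.1901 = 13.0909; share = 0.4848.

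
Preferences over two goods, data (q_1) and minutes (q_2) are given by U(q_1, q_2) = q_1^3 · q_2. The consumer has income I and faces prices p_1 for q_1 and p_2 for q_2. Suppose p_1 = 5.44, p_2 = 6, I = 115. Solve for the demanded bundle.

The MRS is 3·q_2/q_1. Set MRS = p_1/p_2.
So 3·p_2·q_2 = p_1·q_1; combined with the budget, a share 0.75 of income goes to q_1.
Demand: q_1*(p_1,p_2,I) = 0.75·I/p_1 and q_2* = 0.25·I/p_2.
At p_1=5.44, p_2=6, I=115: q_1* = 0.75·115/5.44 = 15.8548, q_2* = 4.7917.

q_1* = 15.8548, q_2* = 4.7917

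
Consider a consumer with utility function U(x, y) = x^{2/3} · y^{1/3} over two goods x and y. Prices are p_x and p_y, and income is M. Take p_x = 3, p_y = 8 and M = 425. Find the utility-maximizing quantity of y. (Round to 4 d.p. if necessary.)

Tangency: MRS = 2·y/x = p_x/p_y.
Rearranging, p_y·y = (1/2)·p_x·x. Substituting into the budget gives p_x·x·(1 + (1/2)) = M.
Demand: x*(p_x,p_y,M) = 2/3·M/p_x and y* = 1/3·M/p_y.
At p_x=3, p_y=8, M=425: y* = 1/3·425/8 = 17.7083.

y* = 17.7083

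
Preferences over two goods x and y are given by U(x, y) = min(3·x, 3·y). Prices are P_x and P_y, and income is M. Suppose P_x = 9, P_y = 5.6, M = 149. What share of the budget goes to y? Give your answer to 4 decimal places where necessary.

share on y = 0.3836

Demand: x*(P_x,P_y,M) = 3·M/(3·P_x + 3·P_y), y* = 3·M/(3·P_x + 3·P_y).
Here 3·9 + 3·5.6 = 43.8, giving x* = 10.2055 and y* = 10.2055.
Expenditure on y: 5.6·10.2055 = 57.1507; share = 0.3836.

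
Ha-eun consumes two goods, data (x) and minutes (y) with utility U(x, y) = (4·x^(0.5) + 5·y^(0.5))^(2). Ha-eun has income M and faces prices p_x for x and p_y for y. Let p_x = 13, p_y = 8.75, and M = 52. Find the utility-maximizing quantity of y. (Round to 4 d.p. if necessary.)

From the CES first-order condition, (4/5)·(y/x)^(0.5) = p_x/p_y.
Hence y/x = ((5/4)·p_x/p_y)^(1/(0.5)), i.e. raised to the 2 power.
Substitute y = (y/x)·x into the budget: x* = M/(p_x + p_y·(y/x)).
Numerically y/x = 3.44898, so x* = 52/(13 + 8.75·3.44898) = 1.2043 and y* = 3.44898·1.2043 = 4.1536.

y* = 4.1536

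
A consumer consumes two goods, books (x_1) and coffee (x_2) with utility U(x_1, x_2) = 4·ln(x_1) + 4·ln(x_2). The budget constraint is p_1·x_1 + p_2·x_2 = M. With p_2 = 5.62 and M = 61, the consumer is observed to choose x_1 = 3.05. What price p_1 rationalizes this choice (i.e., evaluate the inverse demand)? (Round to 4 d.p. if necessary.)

p_1 = 10

The MRS is x_2/x_1. Set MRS = p_1/p_2.
Rearranging, p_2·x_2 = p_1·x_1. Substituting into the budget gives p_1·x_1·(1 + 1) = M.
Demand: x_1*(p_1,p_2,M) = 0.5·M/p_1 and x_2* = 0.5·M/p_2.
Set x_1* = 3.05 in the demand function and solve for p_1: p_1 = 10.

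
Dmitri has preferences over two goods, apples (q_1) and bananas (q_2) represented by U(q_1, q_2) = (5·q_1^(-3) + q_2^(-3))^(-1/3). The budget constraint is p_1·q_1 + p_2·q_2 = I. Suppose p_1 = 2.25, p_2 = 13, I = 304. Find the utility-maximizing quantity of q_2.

q_2* = 16.6883

MU_q_1 ∝ 5·q_1^(-4), MU_q_2 ∝ q_2^(-4), so MRS = 5·(q_2/q_1)^(4) = p_1/p_2.
Hence q_2/q_1 = ((1/5)·p_1/p_2)^(1/(4)), i.e. raised to the 0.25 power.
Substitute q_2 = (q_2/q_1)·q_1 into the budget: q_1* = I/(p_1 + p_2·(q_2/q_1)).
Numerically q_2/q_1 = 0.431338, so q_1* = 304/(2.25 + 13·0.431338) = 38.6897 and q_2* = 0.431338·38.6897 = 16.6883.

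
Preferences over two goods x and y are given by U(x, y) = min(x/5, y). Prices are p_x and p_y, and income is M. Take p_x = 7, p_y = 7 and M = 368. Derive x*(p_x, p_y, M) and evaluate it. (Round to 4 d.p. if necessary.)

Leontief preferences: the optimum is at the kink where x/5 = y/1, i.e. y = (1/5)·x.
Budget: p_x·x + p_y·(1/5)·x = M, so (5·p_x + p_y)·x = 5·M.
Demand: x*(p_x,p_y,M) = 5·M/(5·p_x + p_y), y* = M/(5·p_x + p_y).
Here 5·7 + 7 = 42, giving x* = 43.8095.

x* = 43.8095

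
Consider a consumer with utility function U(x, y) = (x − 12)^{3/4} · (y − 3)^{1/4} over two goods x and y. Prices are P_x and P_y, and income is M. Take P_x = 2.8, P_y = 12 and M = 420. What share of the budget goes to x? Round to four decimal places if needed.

This is Cobb-Douglas in (x−12, y−3): tangency gives 0.75·P_y·(y−3) = 0.25·P_x·(x−12).
After buying the subsistence bundle (12, 3), a share 0.75 of the remaining income goes to x: x* = 12 + 0.75·(M − 12P_x − 3P_y)/P_x.
Discretionary income = 420 − 12·2.8 − 3·12 = 350.4; x* = 12 + 0.75·350.4/2.8 = 105.8571; y* = 3 + 0.25·350.4/12 = 10.3.
Expenditure on x: 2.8·105.8571 = 296.4; share = 0.7057.

share on x = 0.7057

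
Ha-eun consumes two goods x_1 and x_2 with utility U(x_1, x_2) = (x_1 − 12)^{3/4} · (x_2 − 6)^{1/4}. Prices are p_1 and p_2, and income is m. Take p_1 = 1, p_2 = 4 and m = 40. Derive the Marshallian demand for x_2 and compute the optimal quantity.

This is Cobb-Douglas in (x_1−12, x_2−6): tangency gives 0.75·p_2·(x_2−6) = 0.25·p_1·(x_1−12).
After buying the subsistence bundle (12, 6), a share 0.75 of the remaining income goes to x_1: x_1* = 12 + 0.75·(m − 12p_1 − 6p_2)/p_1.
Discretionary income = 40 − 12·1 − 6·4 = 4; x_2* = 6 + 0.25·4/4 = 6.25.

x_2* = 6.25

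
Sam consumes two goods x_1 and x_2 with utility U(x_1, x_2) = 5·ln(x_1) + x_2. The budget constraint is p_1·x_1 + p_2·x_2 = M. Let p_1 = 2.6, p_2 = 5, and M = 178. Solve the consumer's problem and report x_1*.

x_1* = 9.6154

Set MRS = p_1/p_2: (5/x_1)/1 = p_1/p_2.
So x_1*(p_1,p_2) = 5·p_2/p_1, independent of income; and x_2* = (M − 5·p_2)/p_2.
At the given prices: x_1* = 5·5/2.6 = 9.6154.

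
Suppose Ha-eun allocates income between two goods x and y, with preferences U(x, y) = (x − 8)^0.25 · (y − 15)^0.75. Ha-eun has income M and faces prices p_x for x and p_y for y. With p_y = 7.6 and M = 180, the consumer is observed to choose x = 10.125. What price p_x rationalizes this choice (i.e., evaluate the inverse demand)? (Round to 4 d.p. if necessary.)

MRS = (1/3)·(y−15)/(x−8). Tangency with p_x/p_y gives y−15 = 3·(p_x/p_y)·(x−8).
After buying the subsistence bundle (8, 15), a share 0.25 of the remaining income goes to x: x* = 8 + 0.25·(M − 8p_x − 15p_y)/p_x.
Set x* = 10.125 in the demand function and solve for p_x: p_x = 4.

p_x = 4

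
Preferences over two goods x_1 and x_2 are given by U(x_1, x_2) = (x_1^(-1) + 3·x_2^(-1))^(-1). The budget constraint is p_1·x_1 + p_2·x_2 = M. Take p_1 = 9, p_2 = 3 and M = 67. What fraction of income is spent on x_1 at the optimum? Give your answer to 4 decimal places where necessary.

Numerically x_2/x_1 = 3, so x_1* = 67/(9 + 3·3) = 3.7222 and x_2* = 3·3.7222 = 11.1667.
Expenditure on x_1: 9·3.7222 = 33.5; share = 0.5.

share on x_1 = 0.5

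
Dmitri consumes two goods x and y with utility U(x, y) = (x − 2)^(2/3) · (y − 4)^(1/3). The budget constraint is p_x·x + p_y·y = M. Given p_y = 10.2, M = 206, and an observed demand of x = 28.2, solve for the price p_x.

p_x = 4

Let x' = x−2, y' = y−4. MRS = 2·y'/x' = p_x/p_y.
Substituting into the budget: x* = 2 + 2/3·(M − 2·p_x − 4·p_y)/p_x, and y* = 4 + 1/3·(…)/p_y.
Set x* = 28.2 in the demand function and solve for p_x: p_x = 4.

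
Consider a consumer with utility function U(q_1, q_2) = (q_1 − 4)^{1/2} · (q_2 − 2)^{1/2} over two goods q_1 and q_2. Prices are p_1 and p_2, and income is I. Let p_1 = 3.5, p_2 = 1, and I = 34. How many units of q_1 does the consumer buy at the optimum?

q_1* = 6.5714

This is Cobb-Douglas in (q_1−4, q_2−2): tangency gives 0.5·p_2·(q_2−2) = 0.5·p_1·(q_1−4).
After buying the subsistence bundle (4, 2), a share 0.5 of the remaining income goes to q_1: q_1* = 4 + 0.5·(I − 4p_1 − 2p_2)/p_1.
Discretionary income = 34 − 4·3.5 − 2·1 = 18; q_1* = 4 + 0.5·18/3.5 = 6.5714.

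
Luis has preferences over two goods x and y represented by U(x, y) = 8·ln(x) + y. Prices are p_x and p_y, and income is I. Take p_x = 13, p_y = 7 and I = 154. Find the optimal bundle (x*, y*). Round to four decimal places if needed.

So x*(p_x,p_y) = 8·p_y/p_x, independent of income; and y* = (I − 8·p_y)/p_y.
At the given prices: x* = 8·7/13 = 4.3077, and y* = 14.

x* = 4.3077, y* = 14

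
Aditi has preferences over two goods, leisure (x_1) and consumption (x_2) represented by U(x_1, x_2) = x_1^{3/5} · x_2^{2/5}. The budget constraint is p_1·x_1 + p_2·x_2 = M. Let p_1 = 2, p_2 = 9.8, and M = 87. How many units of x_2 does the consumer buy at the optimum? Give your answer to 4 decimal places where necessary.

Tangency: MRS = (3/2)·x_2/x_1 = p_1/p_2.
So 0.6·p_2·x_2 = 0.4·p_1·x_1; combined with the budget, a share 0.6 of income goes to x_1.
Demand: x_1*(p_1,p_2,M) = 0.6·M/p_1 and x_2* = 0.4·M/p_2.
At p_1=2, p_2=9.8, M=87: x_2* = 0.4·87/9.8 = 3.551.

x_2* = 3.551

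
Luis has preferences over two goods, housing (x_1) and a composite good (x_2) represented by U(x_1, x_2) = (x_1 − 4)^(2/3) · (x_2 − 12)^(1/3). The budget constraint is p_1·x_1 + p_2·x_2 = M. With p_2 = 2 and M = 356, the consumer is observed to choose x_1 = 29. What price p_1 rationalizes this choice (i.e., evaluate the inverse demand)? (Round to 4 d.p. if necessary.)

p_1 = 8

This is Cobb-Douglas in (x_1−4, x_2−12): tangency gives 2/3·p_2·(x_2−12) = 1/3·p_1·(x_1−4).
Substituting into the budget: x_1* = 4 + 2/3·(M − 4·p_1 − 12·p_2)/p_1, and x_2* = 12 + 1/3·(…)/p_2.
Set x_1* = 29 in the demand function and solve for p_1: p_1 = 8.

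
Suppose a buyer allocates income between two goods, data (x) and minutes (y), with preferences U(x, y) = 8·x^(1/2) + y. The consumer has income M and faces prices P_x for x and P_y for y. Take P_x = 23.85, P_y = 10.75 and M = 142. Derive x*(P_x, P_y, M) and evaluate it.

x* = 3.2506

Solve: √x = 4·P_y/P_x, so x*(P_x,P_y) = (4·P_y/P_x)², and y* = (M − P_x·x*)/P_y.
Plugging in: x* = (4·10.75/23.85)² = 3.2506.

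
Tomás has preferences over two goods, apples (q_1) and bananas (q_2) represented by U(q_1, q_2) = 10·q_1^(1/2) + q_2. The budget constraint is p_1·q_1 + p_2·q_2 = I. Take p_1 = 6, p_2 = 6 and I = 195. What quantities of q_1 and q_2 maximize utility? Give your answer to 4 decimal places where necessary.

Set MRS = p_1/p_2: 5·q_1^(−1/2) = p_1/p_2.
Solve: √q_1 = 5·p_2/p_1, so q_1*(p_1,p_2) = (5·p_2/p_1)², and q_2* = (I − p_1·q_1*)/p_2.
Plugging in: q_1* = (5·6/6)² = 25, q_2* = 7.5.

q_1* = 25, q_2* = 7.5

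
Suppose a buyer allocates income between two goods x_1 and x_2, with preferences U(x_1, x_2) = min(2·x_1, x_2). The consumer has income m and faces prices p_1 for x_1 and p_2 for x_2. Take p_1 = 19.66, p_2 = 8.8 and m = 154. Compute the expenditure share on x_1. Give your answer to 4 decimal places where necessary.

share on x_1 = 0.5276

With perfect complements, no substitution: consume in ratio x_1:x_2 = 1:2.
Budget: p_1·x_1 + p_2·2·x_1 = m, so (p_1 + 2·p_2)·x_1 = m.
Demand: x_1*(p_1,p_2,m) = m/(p_1 + 2·p_2), x_2* = 2·m/(p_1 + 2·p_2).
Here 19.66 + 2·8.8 = 37.26, giving x_1* = 4.1331 and x_2* = 8.2662.
Expenditure on x_1: 19.66·4.1331 = 81.2571; share = 0.5276.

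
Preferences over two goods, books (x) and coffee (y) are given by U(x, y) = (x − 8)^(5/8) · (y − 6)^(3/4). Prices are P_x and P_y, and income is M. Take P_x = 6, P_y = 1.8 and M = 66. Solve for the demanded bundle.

x* = 8.5455, y* = 8.1818

This is Cobb-Douglas in (x−8, y−6): tangency gives 0.625·P_y·(y−6) = 0.75·P_x·(x−8).
After buying the subsistence bundle (8, 6), a share 5/11 of the remaining income goes to x: x* = 8 + 5/11·(M − 8P_x − 6P_y)/P_x.
Discretionary income = 66 − 8·6 − 6·1.8 = 7.2; x* = 8 + 5/11·7.2/6 = 8.5455; y* = 6 + 6/11·7.2/1.8 = 8.1818.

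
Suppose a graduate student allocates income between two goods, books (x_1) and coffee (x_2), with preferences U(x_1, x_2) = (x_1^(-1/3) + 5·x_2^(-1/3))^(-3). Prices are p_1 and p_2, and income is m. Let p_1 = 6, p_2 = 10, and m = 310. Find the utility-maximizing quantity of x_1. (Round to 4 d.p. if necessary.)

Numerically x_2/x_1 = 2.279507, so x_1* = 310/(6 + 10·2.279507) = 10.7657.

x_1* = 10.7657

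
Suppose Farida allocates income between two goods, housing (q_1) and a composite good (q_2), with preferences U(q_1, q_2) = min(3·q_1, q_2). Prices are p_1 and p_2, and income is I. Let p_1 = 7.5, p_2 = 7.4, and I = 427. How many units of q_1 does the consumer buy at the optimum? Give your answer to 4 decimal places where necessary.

q_1* = 14.3771

Demand: q_1*(p_1,p_2,I) = I/(p_1 + 3·p_2), q_2* = 3·I/(p_1 + 3·p_2).
Here 7.5 + 3·7.4 = 29.7, giving q_1* = 14.3771.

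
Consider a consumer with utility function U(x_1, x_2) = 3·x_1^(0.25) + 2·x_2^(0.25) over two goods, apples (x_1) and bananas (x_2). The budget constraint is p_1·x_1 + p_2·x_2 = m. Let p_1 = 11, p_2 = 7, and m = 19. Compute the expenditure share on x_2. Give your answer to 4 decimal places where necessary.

share on x_2 = 0.4037

Numerically x_2/x_1 = 1.063991, so x_1* = 19/(11 + 7·1.063991) = 1.0299 and x_2* = 1.063991·1.0299 = 1.0958.
Expenditure on x_2: 7·1.0958 = 7.6708; share = 0.4037.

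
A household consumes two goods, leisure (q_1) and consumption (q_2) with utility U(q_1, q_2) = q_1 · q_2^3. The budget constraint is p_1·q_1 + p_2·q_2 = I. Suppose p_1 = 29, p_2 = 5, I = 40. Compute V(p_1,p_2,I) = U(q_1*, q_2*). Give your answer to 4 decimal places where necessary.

V = 74.4828

MU_q_1/MU_q_2 = (q_2)/(3·q_1); tangency sets this equal to p_1/p_2.
Rearranging, p_2·q_2 = 3·p_1·q_1. Substituting into the budget gives p_1·q_1·(1 + 3) = I.
Demand: q_1*(p_1,p_2,I) = 0.25·I/p_1 and q_2* = 0.75·I/p_2.
At p_1=29, p_2=5, I=40: q_1* = 0.25·40/29 = 0.3448, q_2* = 6.
Utility at the optimum: U(0.3448, 6) = 74.4828.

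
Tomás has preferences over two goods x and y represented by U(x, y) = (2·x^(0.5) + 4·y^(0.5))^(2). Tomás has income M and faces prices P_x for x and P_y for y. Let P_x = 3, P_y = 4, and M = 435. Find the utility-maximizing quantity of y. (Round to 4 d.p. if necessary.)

MRS = MU_x/MU_y = (1/2)·(y/x)^(0.5). Set equal to P_x/P_y.
Solve for the ratio: y/x = [2·P_x/P_y]^(2).
With the ratio pinned down, the budget gives x* = M/(P_x + P_y·(y/x)) and y* = (y/x)·x*.
Numerically y/x = 2.25, so x* = 435/(3 + 4·2.25) = 36.25 and y* = 2.25·36.25 = 81.5625.

y* = 81.5625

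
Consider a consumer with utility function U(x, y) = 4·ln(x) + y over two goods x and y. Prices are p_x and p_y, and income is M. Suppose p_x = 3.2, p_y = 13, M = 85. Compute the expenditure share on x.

Set MRS = p_x/p_y: (4/x)/1 = p_x/p_y.
So x*(p_x,p_y) = 4·p_y/p_x, independent of income; and y* = (M − 4·p_y)/p_y.
At the given prices: x* = 4·13/3.2 = 16.25, and y* = 2.5385.
Expenditure on x: 3.2·16.25 = 52; share = 0.6118.

share on x = 0.6118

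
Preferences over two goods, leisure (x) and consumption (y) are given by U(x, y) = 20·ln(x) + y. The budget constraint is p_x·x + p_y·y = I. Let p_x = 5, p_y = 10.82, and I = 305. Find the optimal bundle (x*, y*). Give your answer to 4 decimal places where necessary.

x* = 43.28, y* = 8.1885

MU_x = 20/x, MU_y = 1. Tangency: 20/x = p_x/p_y.
So x*(p_x,p_y) = 20·p_y/p_x, independent of income; and y* = (I − 20·p_y)/p_y.
At the given prices: x* = 20·10.82/5 = 43.28, and y* = 8.1885.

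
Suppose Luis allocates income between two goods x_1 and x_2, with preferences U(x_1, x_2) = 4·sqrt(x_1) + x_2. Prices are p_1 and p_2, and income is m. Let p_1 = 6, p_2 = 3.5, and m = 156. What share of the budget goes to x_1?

MU_x_1 = 2/√x_1, MU_x_2 = 1. Tangency: 2/√x_1 = p_1/p_2.
Solve: √x_1 = 2·p_2/p_1, so x_1*(p_1,p_2) = (2·p_2/p_1)², and x_2* = (m − p_1·x_1*)/p_2.
Plugging in: x_1* = (2·3.5/6)² = 1.3611, x_2* = 42.2381.
Expenditure on x_1: 6·1.3611 = 8.1667; share = 0.0524.

share on x_1 = 0.0524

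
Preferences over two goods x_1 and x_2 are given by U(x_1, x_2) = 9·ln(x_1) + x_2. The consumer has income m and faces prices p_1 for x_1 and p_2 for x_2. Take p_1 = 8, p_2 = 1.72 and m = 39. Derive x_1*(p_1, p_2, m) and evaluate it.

x_1* = 1.935

MU_x_1 = 9/x_1, MU_x_2 = 1. Tangency: 9/x_1 = p_1/p_2.
So x_1*(p_1,p_2) = 9·p_2/p_1, independent of income; and x_2* = (m − 9·p_2)/p_2.
At the given prices: x_1* = 9·1.72/8 = 1.935.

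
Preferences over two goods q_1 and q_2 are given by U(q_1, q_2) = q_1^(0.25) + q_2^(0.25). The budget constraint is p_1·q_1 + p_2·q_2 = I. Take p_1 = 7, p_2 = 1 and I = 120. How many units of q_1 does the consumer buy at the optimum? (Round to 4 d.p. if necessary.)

From the CES first-order condition, (q_2/q_1)^(0.75) = p_1/p_2.
Solve for the ratio: q_2/q_1 = [p_1/p_2]^(4/3).
Substitute q_2 = (q_2/q_1)·q_1 into the budget: q_1* = I/(p_1 + p_2·(q_2/q_1)).
Numerically q_2/q_1 = 13.390518, so q_1* = 120/(7 + 1·13.390518) = 5.8851.

q_1* = 5.8851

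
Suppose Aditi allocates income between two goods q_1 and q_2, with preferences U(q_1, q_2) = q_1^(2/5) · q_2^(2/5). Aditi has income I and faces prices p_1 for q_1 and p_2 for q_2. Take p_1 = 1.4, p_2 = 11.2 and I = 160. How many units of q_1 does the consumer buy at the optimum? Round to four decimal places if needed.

q_1* = 57.1429

The MRS is q_2/q_1. Set MRS = p_1/p_2.
So 0.4·p_2·q_2 = 0.4·p_1·q_1; combined with the budget, a share 0.5 of income goes to q_1.
Demand: q_1*(p_1,p_2,I) = 0.5·I/p_1 and q_2* = 0.5·I/p_2.
At p_1=1.4, p_2=11.2, I=160: q_1* = 0.5·160/1.4 = 57.1429.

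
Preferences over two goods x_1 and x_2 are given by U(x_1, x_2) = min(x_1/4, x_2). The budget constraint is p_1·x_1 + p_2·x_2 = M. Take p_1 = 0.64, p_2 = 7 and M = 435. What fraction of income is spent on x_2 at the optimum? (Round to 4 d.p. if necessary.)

share on x_2 = 0.7322

Leontief preferences: the optimum is at the kink where x_1/4 = x_2/1, i.e. x_2 = (1/4)·x_1.
Budget: p_1·x_1 + p_2·(1/4)·x_1 = M, so (4·p_1 + p_2)·x_1 = 4·M.
Demand: x_1*(p_1,p_2,M) = 4·M/(4·p_1 + p_2), x_2* = M/(4·p_1 + p_2).
Here 4·0.64 + 7 = 9.56, giving x_1* = 182.0084 and x_2* = 45.5021.
Expenditure on x_2: 7·45.5021 = 318.5146; share = 0.7322.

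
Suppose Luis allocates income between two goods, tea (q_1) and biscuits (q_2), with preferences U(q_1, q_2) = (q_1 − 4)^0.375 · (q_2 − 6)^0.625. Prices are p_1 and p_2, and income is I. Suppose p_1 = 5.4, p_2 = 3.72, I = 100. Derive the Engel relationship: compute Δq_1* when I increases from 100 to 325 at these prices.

Δq_1* = 15.625

MRS = (3/5)·(q_2−6)/(q_1−4). Tangency with p_1/p_2 gives q_2−6 = (5/3)·(p_1/p_2)·(q_1−4).
Substituting into the budget: q_1* = 4 + 0.375·(I − 4·p_1 − 6·p_2)/p_1, and q_2* = 6 + 0.625·(…)/p_2.
Discretionary income = 100 − 4·5.4 − 6·3.72 = 56.08; q_1* = 4 + 0.375·56.08/5.4 = 7.8944.
At I' = 325: q_1* = 23.5194. Change: 23.5194 − 7.8944 = 15.625.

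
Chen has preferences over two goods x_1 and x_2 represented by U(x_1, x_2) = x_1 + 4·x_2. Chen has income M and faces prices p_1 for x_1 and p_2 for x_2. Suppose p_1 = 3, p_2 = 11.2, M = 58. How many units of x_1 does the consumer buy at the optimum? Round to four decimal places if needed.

x_2 gives more utility per dollar, so spend all income on x_2: x_2* = M/p_2, x_1* = 0.
Numerically: x_1* = 0, x_2* = 5.1786.

x_1* = 0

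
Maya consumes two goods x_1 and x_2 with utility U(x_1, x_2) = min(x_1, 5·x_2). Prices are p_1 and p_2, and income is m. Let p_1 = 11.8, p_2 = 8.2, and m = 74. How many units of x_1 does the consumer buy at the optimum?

x_1* = 5.506

Leontief preferences: the optimum is at the kink where x_1/5 = x_2/1, i.e. x_2 = (1/5)·x_1.
Budget: p_1·x_1 + p_2·(1/5)·x_1 = m, so (5·p_1 + p_2)·x_1 = 5·m.
Demand: x_1*(p_1,p_2,m) = 5·m/(5·p_1 + p_2), x_2* = m/(5·p_1 + p_2).
Here 5·11.8 + 8.2 = 67.2, giving x_1* = 5.506.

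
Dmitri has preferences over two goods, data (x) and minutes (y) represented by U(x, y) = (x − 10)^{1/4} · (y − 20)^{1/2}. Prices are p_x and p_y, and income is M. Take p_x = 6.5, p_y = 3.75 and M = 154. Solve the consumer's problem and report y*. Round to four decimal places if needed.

y* = 22.4889

This is Cobb-Douglas in (x−10, y−20): tangency gives 0.25·p_y·(y−20) = 0.5·p_x·(x−10).
Substituting into the budget: x* = 10 + 1/3·(M − 10·p_x − 20·p_y)/p_x, and y* = 20 + 2/3·(…)/p_y.
Discretionary income = 154 − 10·6.5 − 20·3.75 = 14; y* = 20 + 2/3·14/3.75 = 22.4889.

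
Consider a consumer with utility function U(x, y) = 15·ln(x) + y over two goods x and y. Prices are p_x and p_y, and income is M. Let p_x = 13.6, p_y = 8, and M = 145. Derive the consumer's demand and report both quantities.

x* = 8.8235, y* = 3.125

So x*(p_x,p_y) = 15·p_y/p_x, independent of income; and y* = (M − 15·p_y)/p_y.
At the given prices: x* = 15·8/13.6 = 8.8235, and y* = 3.125.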